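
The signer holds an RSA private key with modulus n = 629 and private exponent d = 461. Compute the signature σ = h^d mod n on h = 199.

473

h^2 ≡ 199^2 = 39601 ≡ 603
h^4 ≡ 603^2 = 363609 ≡ 47
h^8 ≡ 47^2 = 2209 ≡ 322
h^16 ≡ 322^2 = 103684 ≡ 528
h^32 ≡ 528^2 = 278784 ≡ 137
h^64 ≡ 137^2 = 18769 ≡ 528
h^128 ≡ 528^2 = 278784 ≡ 137
h^256 ≡ 137^2 = 18769 ≡ 528
461 = 256 + 128 + 64 + 8 + 4 + 1, so h^461 ≡ 528·137·528·322·47·199 ≡ 473 (mod 629)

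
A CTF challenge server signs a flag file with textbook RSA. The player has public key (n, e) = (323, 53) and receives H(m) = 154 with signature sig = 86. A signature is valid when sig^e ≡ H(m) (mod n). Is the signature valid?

valid

Squares mod 323: sig^1≡86, sig^2≡290, sig^4≡120, sig^8≡188, sig^16≡137, sig^32≡35
53 = 32 + 16 + 4 + 1, so sig^53 ≡ 35·137·120·86 ≡ 154 (mod 323)
sig^53 mod 323 = 154 matches H(m).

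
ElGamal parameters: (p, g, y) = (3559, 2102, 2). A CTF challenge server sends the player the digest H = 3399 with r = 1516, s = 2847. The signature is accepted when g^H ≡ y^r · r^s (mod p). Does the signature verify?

does not verify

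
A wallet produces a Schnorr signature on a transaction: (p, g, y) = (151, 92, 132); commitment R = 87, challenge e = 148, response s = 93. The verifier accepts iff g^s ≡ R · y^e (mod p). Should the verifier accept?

g^s mod p:
92^2 = 8464 ≡ 8
92^4 ≡ 8^2 = 64
92^8 ≡ 64^2 = 4096 ≡ 19
92^16 ≡ 19^2 = 361 ≡ 59
92^32 ≡ 59^2 = 3481 ≡ 8
92^64 ≡ 8^2 = 64
93 = 64 + 16 + 8 + 4 + 1, so 92^93 ≡ 64·59·19·64·92 ≡ 132 (mod 151)
R · y^e mod p:
132^2 = 17424 ≡ 59
132^4 ≡ 59^2 = 3481 ≡ 8
132^8 ≡ 8^2 = 64
132^16 ≡ 64^2 = 4096 ≡ 19
132^32 ≡ 19^2 = 361 ≡ 59
132^64 ≡ 59^2 = 3481 ≡ 8
132^128 ≡ 8^2 = 64
148 = 128 + 16 + 4, so 132^148 ≡ 64·19·8 ≡ 64 (mod 151)
87·64 = 5568 ≡ 132 (mod 151)
132 ≡ 132 (mod 151); signature holds.

accept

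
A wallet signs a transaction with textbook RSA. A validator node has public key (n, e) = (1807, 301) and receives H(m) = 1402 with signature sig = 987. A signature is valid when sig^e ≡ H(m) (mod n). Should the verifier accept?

reject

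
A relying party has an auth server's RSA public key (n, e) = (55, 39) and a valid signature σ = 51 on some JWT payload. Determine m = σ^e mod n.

σ^2 ≡ 51^2 = 2601 ≡ 16
σ^4 ≡ 16^2 = 256 ≡ 36
σ^8 ≡ 36^2 = 1296 ≡ 31
σ^16 ≡ 31^2 = 961 ≡ 26
σ^32 ≡ 26^2 = 676 ≡ 16
39 = 32 + 4 + 2 + 1, so σ^39 ≡ 16·36·16·51 ≡ 41 (mod 55)

41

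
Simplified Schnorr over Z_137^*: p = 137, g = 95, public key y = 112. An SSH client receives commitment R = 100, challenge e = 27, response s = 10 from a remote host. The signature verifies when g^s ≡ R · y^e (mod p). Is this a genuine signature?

forged

g^s mod p:
95^10 mod 137 = 11
R · y^e mod p:
112^27 mod 137 = 17
100·17 = 1700 ≡ 56 (mod 137)
11 ≠ 56; the check fails.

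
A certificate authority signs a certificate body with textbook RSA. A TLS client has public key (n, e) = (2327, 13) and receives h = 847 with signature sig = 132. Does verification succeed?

sig^2 ≡ 132^2 = 17424 ≡ 1135
sig^4 ≡ 1135^2 = 1288225 ≡ 1394
sig^8 ≡ 1394^2 = 1943236 ≡ 191
13 = 8 + 4 + 1, so sig^13 ≡ 191·1394·132 ≡ 847 (mod 2327)
Since 847 equals the digest 847, verification succeeds.

passes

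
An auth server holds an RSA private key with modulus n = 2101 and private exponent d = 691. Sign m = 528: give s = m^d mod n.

1133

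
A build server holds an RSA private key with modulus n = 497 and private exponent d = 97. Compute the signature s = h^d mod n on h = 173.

h^2 ≡ 173^2 = 29929 ≡ 109
h^4 ≡ 109^2 = 11881 ≡ 450
h^8 ≡ 450^2 = 202500 ≡ 221
h^16 ≡ 221^2 = 48841 ≡ 135
h^32 ≡ 135^2 = 18225 ≡ 333
h^64 ≡ 333^2 = 110889 ≡ 58
97 = 64 + 32 + 1, so h^97 ≡ 58·333·173 ≡ 488 (mod 497)

488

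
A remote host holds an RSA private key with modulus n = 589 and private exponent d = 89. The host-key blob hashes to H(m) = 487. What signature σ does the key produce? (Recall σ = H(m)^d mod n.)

179

Squares mod 589: (H(m))^1≡487, (H(m))^2≡391, (H(m))^4≡330, (H(m))^8≡524, (H(m))^16≡102, (H(m))^32≡391, (H(m))^64≡330
89 = 64 + 16 + 8 + 1, so (H(m))^89 ≡ 330·102·524·487 ≡ 179 (mod 589)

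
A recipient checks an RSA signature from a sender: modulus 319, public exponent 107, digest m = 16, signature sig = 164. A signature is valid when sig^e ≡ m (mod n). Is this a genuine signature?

forged

Squares mod 319: sig^1≡164, sig^2≡100, sig^4≡111, sig^8≡199, sig^16≡45, sig^32≡111, sig^64≡199
107 = 64 + 32 + 8 + 2 + 1, so sig^107 ≡ 199·111·199·100·164 ≡ 76 (mod 319)
76 ≠ 16, so verification fails.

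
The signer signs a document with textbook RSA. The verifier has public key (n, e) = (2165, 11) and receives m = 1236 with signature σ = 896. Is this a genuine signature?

σ^2 ≡ 896^2 = 802816 ≡ 1766
σ^4 ≡ 1766^2 = 3118756 ≡ 1156
σ^8 ≡ 1156^2 = 1336336 ≡ 531
11 = 8 + 2 + 1, so σ^11 ≡ 531·1766·896 ≡ 1236 (mod 2165)
σ^11 mod 2165 = 1236 matches m.

genuine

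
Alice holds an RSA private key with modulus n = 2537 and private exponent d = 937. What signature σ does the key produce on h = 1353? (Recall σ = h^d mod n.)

h^2 ≡ 1353^2 = 1830609 ≡ 1432
h^4 ≡ 1432^2 = 2050624 ≡ 728
h^8 ≡ 728^2 = 529984 ≡ 2288
h^16 ≡ 2288^2 = 5234944 ≡ 1113
h^32 ≡ 1113^2 = 1238769 ≡ 713
h^64 ≡ 713^2 = 508369 ≡ 969
h^128 ≡ 969^2 = 938961 ≡ 271
h^256 ≡ 271^2 = 73441 ≡ 2405
h^512 ≡ 2405^2 = 5784025 ≡ 2202
937 = 512 + 256 + 128 + 32 + 8 + 1, so h^937 ≡ 2202·2405·271·713·2288·1353 ≡ 406 (mod 2537)

406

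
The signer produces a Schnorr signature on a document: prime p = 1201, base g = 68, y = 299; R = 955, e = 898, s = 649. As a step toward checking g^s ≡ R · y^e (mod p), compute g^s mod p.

830

68^2 = 4624 ≡ 1021
68^4 ≡ 1021^2 = 1042441 ≡ 1174
68^8 ≡ 1174^2 = 1378276 ≡ 729
68^16 ≡ 729^2 = 531441 ≡ 599
68^32 ≡ 599^2 = 358801 ≡ 903
68^64 ≡ 903^2 = 815409 ≡ 1131
68^128 ≡ 1131^2 = 1279161 ≡ 96
68^256 ≡ 96^2 = 9216 ≡ 809
68^512 ≡ 809^2 = 654481 ≡ 1137
649 = 512 + 128 + 8 + 1, so 68^649 ≡ 1137·96·729·68 ≡ 830 (mod 1201)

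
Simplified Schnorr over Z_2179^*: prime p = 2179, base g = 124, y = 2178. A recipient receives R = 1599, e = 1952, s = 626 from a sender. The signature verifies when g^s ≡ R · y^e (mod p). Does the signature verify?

does not verify

g^s mod p:
Squares mod 2179: 124^1≡124, 124^2≡123, 124^4≡2055, 124^8≡123, 124^16≡2055, 124^32≡123, 124^64≡2055, 124^128≡123, 124^256≡2055, 124^512≡123
626 = 512 + 64 + 32 + 16 + 2, so 124^626 ≡ 123·2055·123·2055·123 ≡ 123 (mod 2179)
R · y^e mod p:
Squares mod 2179: 2178^1≡2178, 2178^2≡1, 2178^4≡1, 2178^8≡1, 2178^16≡1, 2178^32≡1, 2178^64≡1, 2178^128≡1, 2178^256≡1, 2178^512≡1, 2178^1024≡1
1952 = 1024 + 512 + 256 + 128 + 32, so 2178^1952 ≡ 1·1·1·1·1 ≡ 1 (mod 2179)
1599·1 = 1599 ≡ 1599 (mod 2179)
123 ≠ 1599; the check fails.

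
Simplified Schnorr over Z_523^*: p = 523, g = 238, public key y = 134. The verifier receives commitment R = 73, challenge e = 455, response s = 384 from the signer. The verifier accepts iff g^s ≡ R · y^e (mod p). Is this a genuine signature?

g^s mod p:
238^384 mod 523 = 465
R · y^e mod p:
134^455 mod 523 = 387
73·387 = 28251 ≡ 9 (mod 523)
465 ≠ 9; the check fails.

forged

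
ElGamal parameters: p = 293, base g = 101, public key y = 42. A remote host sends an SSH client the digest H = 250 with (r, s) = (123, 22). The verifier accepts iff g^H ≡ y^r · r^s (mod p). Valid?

no

Left side g^H mod p:
Squares mod 293: 101^1≡101, 101^2≡239, 101^4≡279, 101^8≡196, 101^16≡33, 101^32≡210, 101^64≡150, 101^128≡232
250 = 128 + 64 + 32 + 16 + 8 + 2, so 101^250 ≡ 232·150·210·33·196·239 ≡ 96 (mod 293)
Right side y^r · r^s mod p:
Squares mod 293: 42^1≡42, 42^2≡6, 42^4≡36, 42^8≡124, 42^16≡140, 42^32≡262, 42^64≡82
123 = 64 + 32 + 16 + 8 + 2 + 1, so 42^123 ≡ 82·262·140·124·6·42 ≡ 168 (mod 293)
Squares mod 293: 123^1≡123, 123^2≡186, 123^4≡22, 123^8≡191, 123^16≡149
22 = 16 + 4 + 2, so 123^22 ≡ 149·22·186 ≡ 268 (mod 293)
168·268 = 45024 ≡ 195 (mod 293)
96 ≠ 195, so verification fails.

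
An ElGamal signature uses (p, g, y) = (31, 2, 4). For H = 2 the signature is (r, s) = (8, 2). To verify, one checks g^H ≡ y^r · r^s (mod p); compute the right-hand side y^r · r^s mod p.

4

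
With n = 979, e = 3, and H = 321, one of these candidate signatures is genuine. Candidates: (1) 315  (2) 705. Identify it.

1

Candidate 1: 315^2 = 99225 ≡ 346; 3 = 2 + 1, so 315^3 ≡ 346·315 ≡ 321 (mod 979)
  → matches H = 321
Candidate 2: 705^2 = 497025 ≡ 672; 3 = 2 + 1, so 705^3 ≡ 672·705 ≡ 903 (mod 979)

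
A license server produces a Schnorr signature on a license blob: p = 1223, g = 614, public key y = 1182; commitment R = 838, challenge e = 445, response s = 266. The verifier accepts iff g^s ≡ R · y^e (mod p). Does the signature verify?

verifies

g^s mod p:
614^2 = 376996 ≡ 312
614^4 ≡ 312^2 = 97344 ≡ 727
614^8 ≡ 727^2 = 528529 ≡ 193
614^16 ≡ 193^2 = 37249 ≡ 559
614^32 ≡ 559^2 = 312481 ≡ 616
614^64 ≡ 616^2 = 379456 ≡ 326
614^128 ≡ 326^2 = 106276 ≡ 1098
614^256 ≡ 1098^2 = 1205604 ≡ 949
266 = 256 + 8 + 2, so 614^266 ≡ 949·193·312 ≡ 309 (mod 1223)
R · y^e mod p:
1182^2 = 1397124 ≡ 458
1182^4 ≡ 458^2 = 209764 ≡ 631
1182^8 ≡ 631^2 = 398161 ≡ 686
1182^16 ≡ 686^2 = 470596 ≡ 964
1182^32 ≡ 964^2 = 929296 ≡ 1039
1182^64 ≡ 1039^2 = 1079521 ≡ 835
1182^128 ≡ 835^2 = 697225 ≡ 115
1182^256 ≡ 115^2 = 13225 ≡ 995
445 = 256 + 128 + 32 + 16 + 8 + 4 + 1, so 1182^445 ≡ 995·115·1039·964·686·631·1182 ≡ 787 (mod 1223)
838·787 = 659506 ≡ 309 (mod 1223)
309 ≡ 309 (mod 1223); signature holds.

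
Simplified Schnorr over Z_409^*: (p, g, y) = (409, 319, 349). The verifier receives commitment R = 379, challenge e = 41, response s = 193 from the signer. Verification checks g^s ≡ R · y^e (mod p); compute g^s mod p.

319^2 = 101761 ≡ 329
319^4 ≡ 329^2 = 108241 ≡ 265
319^8 ≡ 265^2 = 70225 ≡ 286
319^16 ≡ 286^2 = 81796 ≡ 405
319^32 ≡ 405^2 = 164025 ≡ 16
319^64 ≡ 16^2 = 256
319^128 ≡ 256^2 = 65536 ≡ 96
193 = 128 + 64 + 1, so 319^193 ≡ 96·256·319 ≡ 32 (mod 409)

32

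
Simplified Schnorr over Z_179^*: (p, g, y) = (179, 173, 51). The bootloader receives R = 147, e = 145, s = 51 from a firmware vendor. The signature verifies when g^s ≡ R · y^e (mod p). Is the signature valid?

g^s mod p:
173^2 = 29929 ≡ 36
173^4 ≡ 36^2 = 1296 ≡ 43
173^8 ≡ 43^2 = 1849 ≡ 59
173^16 ≡ 59^2 = 3481 ≡ 80
173^32 ≡ 80^2 = 6400 ≡ 135
51 = 32 + 16 + 2 + 1, so 173^51 ≡ 135·80·36·173 ≡ 107 (mod 179)
R · y^e mod p:
51^2 = 2601 ≡ 95
51^4 ≡ 95^2 = 9025 ≡ 75
51^8 ≡ 75^2 = 5625 ≡ 76
51^16 ≡ 76^2 = 5776 ≡ 48
51^32 ≡ 48^2 = 2304 ≡ 156
51^64 ≡ 156^2 = 24336 ≡ 171
51^128 ≡ 171^2 = 29241 ≡ 64
145 = 128 + 16 + 1, so 51^145 ≡ 64·48·51 ≡ 47 (mod 179)
147·47 = 6909 ≡ 107 (mod 179)
107 ≡ 107 (mod 179); signature holds.

valid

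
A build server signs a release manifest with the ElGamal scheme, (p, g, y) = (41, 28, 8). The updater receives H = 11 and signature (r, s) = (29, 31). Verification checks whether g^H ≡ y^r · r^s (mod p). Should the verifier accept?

Left side g^H mod p:
Squares mod 41: 28^1≡28, 28^2≡5, 28^4≡25, 28^8≡10
11 = 8 + 2 + 1, so 28^11 ≡ 10·5·28 ≡ 6 (mod 41)
Right side y^r · r^s mod p:
Squares mod 41: 8^1≡8, 8^2≡23, 8^4≡37, 8^8≡16, 8^16≡10
29 = 16 + 8 + 4 + 1, so 8^29 ≡ 10·16·37·8 ≡ 5 (mod 41)
Squares mod 41: 29^1≡29, 29^2≡21, 29^4≡31, 29^8≡18, 29^16≡37
31 = 16 + 8 + 4 + 2 + 1, so 29^31 ≡ 37·18·31·21·29 ≡ 26 (mod 41)
5·26 = 130 ≡ 7 (mod 41)
6 ≠ 7, so verification fails.

reject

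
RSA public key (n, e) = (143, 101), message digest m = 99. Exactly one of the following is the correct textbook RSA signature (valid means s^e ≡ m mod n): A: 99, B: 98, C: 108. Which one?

A

Candidate A: Squares mod 143: 99^1≡99, 99^2≡77, 99^4≡66, 99^8≡66, 99^16≡66, 99^32≡66, 99^64≡66; 101 = 64 + 32 + 4 + 1, so 99^101 ≡ 66·66·66·99 ≡ 99 (mod 143)
  → matches m = 99
Candidate B: Squares mod 143: 98^1≡98, 98^2≡23, 98^4≡100, 98^8≡133, 98^16≡100, 98^32≡133, 98^64≡100; 101 = 64 + 32 + 4 + 1, so 98^101 ≡ 100·133·100·98 ≡ 76 (mod 143)
Candidate C: Squares mod 143: 108^1≡108, 108^2≡81, 108^4≡126, 108^8≡3, 108^16≡9, 108^32≡81, 108^64≡126; 101 = 64 + 32 + 4 + 1, so 108^101 ≡ 126·81·126·108 ≡ 75 (mod 143)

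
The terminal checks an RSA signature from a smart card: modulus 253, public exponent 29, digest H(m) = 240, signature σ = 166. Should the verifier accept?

σ^2 ≡ 166^2 = 27556 ≡ 232
σ^4 ≡ 232^2 = 53824 ≡ 188
σ^8 ≡ 188^2 = 35344 ≡ 177
σ^16 ≡ 177^2 = 31329 ≡ 210
29 = 16 + 8 + 4 + 1, so σ^29 ≡ 210·177·188·166 ≡ 155 (mod 253)
σ^29 mod 253 = 155, but H(m) = 240.

reject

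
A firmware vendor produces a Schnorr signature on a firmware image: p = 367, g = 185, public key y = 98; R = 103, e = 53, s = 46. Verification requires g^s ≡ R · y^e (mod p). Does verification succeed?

fails

g^s mod p:
Squares mod 367: 185^1≡185, 185^2≡94, 185^4≡28, 185^8≡50, 185^16≡298, 185^32≡357
46 = 32 + 8 + 4 + 2, so 185^46 ≡ 357·50·28·94 ≡ 62 (mod 367)
R · y^e mod p:
Squares mod 367: 98^1≡98, 98^2≡62, 98^4≡174, 98^8≡182, 98^16≡94, 98^32≡28
53 = 32 + 16 + 4 + 1, so 98^53 ≡ 28·94·174·98 ≡ 67 (mod 367)
103·67 = 6901 ≡ 295 (mod 367)
62 ≠ 295; the check fails.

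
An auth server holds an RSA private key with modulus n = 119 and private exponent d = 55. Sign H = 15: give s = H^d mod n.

H^2 ≡ 15^2 = 225 ≡ 106
H^4 ≡ 106^2 = 11236 ≡ 50
H^8 ≡ 50^2 = 2500 ≡ 1
H^16 ≡ 1^2 = 1
H^32 ≡ 1^2 = 1
55 = 32 + 16 + 4 + 2 + 1, so H^55 ≡ 1·1·50·106·15 ≡ 8 (mod 119)

8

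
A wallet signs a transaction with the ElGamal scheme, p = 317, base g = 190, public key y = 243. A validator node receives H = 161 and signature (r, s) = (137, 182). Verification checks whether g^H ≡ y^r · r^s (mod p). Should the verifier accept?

Left side g^H mod p:
190^161 mod 317 = 246
Right side y^r · r^s mod p:
243^137 mod 317 = 239
137^182 mod 317 = 70
239·70 = 16730 ≡ 246 (mod 317)
246 ≡ 246 (mod 317), so the signature is genuine.

accept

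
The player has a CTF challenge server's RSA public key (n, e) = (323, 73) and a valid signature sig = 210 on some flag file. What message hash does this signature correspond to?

sig^2 ≡ 210^2 = 44100 ≡ 172
sig^4 ≡ 172^2 = 29584 ≡ 191
sig^8 ≡ 191^2 = 36481 ≡ 305
sig^16 ≡ 305^2 = 93025 ≡ 1
sig^32 ≡ 1^2 = 1
sig^64 ≡ 1^2 = 1
73 = 64 + 8 + 1, so sig^73 ≡ 1·305·210 ≡ 96 (mod 323)

96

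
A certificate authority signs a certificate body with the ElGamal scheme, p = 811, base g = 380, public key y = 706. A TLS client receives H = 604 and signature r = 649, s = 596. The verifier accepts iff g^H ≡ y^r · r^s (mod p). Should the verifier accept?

Left side g^H mod p:
380^2 = 144400 ≡ 42
380^4 ≡ 42^2 = 1764 ≡ 142
380^8 ≡ 142^2 = 20164 ≡ 700
380^16 ≡ 700^2 = 490000 ≡ 156
380^32 ≡ 156^2 = 24336 ≡ 6
380^64 ≡ 6^2 = 36
380^128 ≡ 36^2 = 1296 ≡ 485
380^256 ≡ 485^2 = 235225 ≡ 35
380^512 ≡ 35^2 = 1225 ≡ 414
604 = 512 + 64 + 16 + 8 + 4, so 380^604 ≡ 414·36·156·700·142 ≡ 150 (mod 811)
Right side y^r · r^s mod p:
706^2 = 498436 ≡ 482
706^4 ≡ 482^2 = 232324 ≡ 378
706^8 ≡ 378^2 = 142884 ≡ 148
706^16 ≡ 148^2 = 21904 ≡ 7
706^32 ≡ 7^2 = 49
706^64 ≡ 49^2 = 2401 ≡ 779
706^128 ≡ 779^2 = 606841 ≡ 213
706^256 ≡ 213^2 = 45369 ≡ 764
706^512 ≡ 764^2 = 583696 ≡ 587
649 = 512 + 128 + 8 + 1, so 706^649 ≡ 587·213·148·706 ≡ 706 (mod 811)
649^2 = 421201 ≡ 292
649^4 ≡ 292^2 = 85264 ≡ 109
649^8 ≡ 109^2 = 11881 ≡ 527
649^16 ≡ 527^2 = 277729 ≡ 367
649^32 ≡ 367^2 = 134689 ≡ 63
649^64 ≡ 63^2 = 3969 ≡ 725
649^128 ≡ 725^2 = 525625 ≡ 97
649^256 ≡ 97^2 = 9409 ≡ 488
649^512 ≡ 488^2 = 238144 ≡ 521
596 = 512 + 64 + 16 + 4, so 649^596 ≡ 521·725·367·109 ≡ 462 (mod 811)
706·462 = 326172 ≡ 150 (mod 811)
150 ≡ 150 (mod 811), so the signature is genuine.

accept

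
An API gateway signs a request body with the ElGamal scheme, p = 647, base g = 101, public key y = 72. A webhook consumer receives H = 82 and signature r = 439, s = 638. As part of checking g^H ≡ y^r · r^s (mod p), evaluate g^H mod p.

101^82 mod 647 = 428

428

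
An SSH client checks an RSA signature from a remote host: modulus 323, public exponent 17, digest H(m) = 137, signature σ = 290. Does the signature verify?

verifies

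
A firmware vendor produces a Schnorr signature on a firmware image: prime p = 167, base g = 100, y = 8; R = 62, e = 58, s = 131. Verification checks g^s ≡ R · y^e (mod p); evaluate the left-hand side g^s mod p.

100^131 mod 167 = 7

7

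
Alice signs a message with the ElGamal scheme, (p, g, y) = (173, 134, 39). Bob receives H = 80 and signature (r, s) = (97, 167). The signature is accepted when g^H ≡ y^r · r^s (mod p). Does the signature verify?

verifies

Left side g^H mod p:
134^2 = 17956 ≡ 137
134^4 ≡ 137^2 = 18769 ≡ 85
134^8 ≡ 85^2 = 7225 ≡ 132
134^16 ≡ 132^2 = 17424 ≡ 124
134^32 ≡ 124^2 = 15376 ≡ 152
134^64 ≡ 152^2 = 23104 ≡ 95
80 = 64 + 16, so 134^80 ≡ 95·124 ≡ 16 (mod 173)
Right side y^r · r^s mod p:
39^2 = 1521 ≡ 137
39^4 ≡ 137^2 = 18769 ≡ 85
39^8 ≡ 85^2 = 7225 ≡ 132
39^16 ≡ 132^2 = 17424 ≡ 124
39^32 ≡ 124^2 = 15376 ≡ 152
39^64 ≡ 152^2 = 23104 ≡ 95
97 = 64 + 32 + 1, so 39^97 ≡ 95·152·39 ≡ 45 (mod 173)
97^2 = 9409 ≡ 67
97^4 ≡ 67^2 = 4489 ≡ 164
97^8 ≡ 164^2 = 26896 ≡ 81
97^16 ≡ 81^2 = 6561 ≡ 160
97^32 ≡ 160^2 = 25600 ≡ 169
97^64 ≡ 169^2 = 28561 ≡ 16
97^128 ≡ 16^2 = 256 ≡ 83
167 = 128 + 32 + 4 + 2 + 1, so 97^167 ≡ 83·169·164·67·97 ≡ 108 (mod 173)
45·108 = 4860 ≡ 16 (mod 173)
16 ≡ 16 (mod 173), so the signature is genuine.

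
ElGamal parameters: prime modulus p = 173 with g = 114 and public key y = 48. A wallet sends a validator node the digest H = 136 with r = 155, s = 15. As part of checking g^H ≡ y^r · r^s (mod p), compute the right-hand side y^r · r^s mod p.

48^155 mod 173 = 105
155^15 mod 173 = 66
y^r · r^s ≡ 105·66 = 6930 ≡ 10 (mod 173)

10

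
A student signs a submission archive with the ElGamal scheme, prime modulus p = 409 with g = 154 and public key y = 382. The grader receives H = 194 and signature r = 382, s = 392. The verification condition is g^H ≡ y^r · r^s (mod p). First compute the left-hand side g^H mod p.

327

154^2 = 23716 ≡ 403
154^4 ≡ 403^2 = 162409 ≡ 36
154^8 ≡ 36^2 = 1296 ≡ 69
154^16 ≡ 69^2 = 4761 ≡ 262
154^32 ≡ 262^2 = 68644 ≡ 341
154^64 ≡ 341^2 = 116281 ≡ 125
154^128 ≡ 125^2 = 15625 ≡ 83
194 = 128 + 64 + 2, so 154^194 ≡ 83·125·403 ≡ 327 (mod 409)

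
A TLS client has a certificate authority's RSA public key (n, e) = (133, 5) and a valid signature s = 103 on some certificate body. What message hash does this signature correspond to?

31

s^2 ≡ 103^2 = 10609 ≡ 102
s^4 ≡ 102^2 = 10404 ≡ 30
5 = 4 + 1, so s^5 ≡ 30·103 ≡ 31 (mod 133)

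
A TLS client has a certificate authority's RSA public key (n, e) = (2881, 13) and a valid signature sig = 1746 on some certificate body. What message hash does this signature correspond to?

sig^2 ≡ 1746^2 = 3048516 ≡ 418
sig^4 ≡ 418^2 = 174724 ≡ 1864
sig^8 ≡ 1864^2 = 3474496 ≡ 10
13 = 8 + 4 + 1, so sig^13 ≡ 10·1864·1746 ≡ 1664 (mod 2881)

1664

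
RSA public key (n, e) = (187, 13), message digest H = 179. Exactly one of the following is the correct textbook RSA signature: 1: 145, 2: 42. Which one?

Candidate 1: 145^2 = 21025 ≡ 81; 145^4 ≡ 81^2 = 6561 ≡ 16; 145^8 ≡ 16^2 = 256 ≡ 69; 13 = 8 + 4 + 1, so 145^13 ≡ 69·16·145 ≡ 8 (mod 187)
Candidate 2: 42^2 = 1764 ≡ 81; 42^4 ≡ 81^2 = 6561 ≡ 16; 42^8 ≡ 16^2 = 256 ≡ 69; 13 = 8 + 4 + 1, so 42^13 ≡ 69·16·42 ≡ 179 (mod 187)
  → matches H = 179

2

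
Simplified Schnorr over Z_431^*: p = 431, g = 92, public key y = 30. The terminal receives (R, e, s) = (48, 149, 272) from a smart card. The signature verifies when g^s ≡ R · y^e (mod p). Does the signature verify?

g^s mod p:
92^2 = 8464 ≡ 275
92^4 ≡ 275^2 = 75625 ≡ 200
92^8 ≡ 200^2 = 40000 ≡ 348
92^16 ≡ 348^2 = 121104 ≡ 424
92^32 ≡ 424^2 = 179776 ≡ 49
92^64 ≡ 49^2 = 2401 ≡ 246
92^128 ≡ 246^2 = 60516 ≡ 176
92^256 ≡ 176^2 = 30976 ≡ 375
272 = 256 + 16, so 92^272 ≡ 375·424 ≡ 392 (mod 431)
R · y^e mod p:
30^2 = 900 ≡ 38
30^4 ≡ 38^2 = 1444 ≡ 151
30^8 ≡ 151^2 = 22801 ≡ 389
30^16 ≡ 389^2 = 151321 ≡ 40
30^32 ≡ 40^2 = 1600 ≡ 307
30^64 ≡ 307^2 = 94249 ≡ 291
30^128 ≡ 291^2 = 84681 ≡ 205
149 = 128 + 16 + 4 + 1, so 30^149 ≡ 205·40·151·30 ≡ 265 (mod 431)
48·265 = 12720 ≡ 221 (mod 431)
392 ≠ 221; the check fails.

does not verify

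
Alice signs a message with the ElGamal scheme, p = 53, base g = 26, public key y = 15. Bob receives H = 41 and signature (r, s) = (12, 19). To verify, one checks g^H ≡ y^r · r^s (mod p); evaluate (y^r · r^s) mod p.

15^12 mod 53 = 46
12^19 mod 53 = 20
y^r · r^s ≡ 46·20 = 920 ≡ 19 (mod 53)

19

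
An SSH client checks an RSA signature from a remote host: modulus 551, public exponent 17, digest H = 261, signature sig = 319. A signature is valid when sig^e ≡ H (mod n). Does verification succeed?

sig^2 ≡ 319^2 = 101761 ≡ 377
sig^4 ≡ 377^2 = 142129 ≡ 522
sig^8 ≡ 522^2 = 272484 ≡ 290
sig^16 ≡ 290^2 = 84100 ≡ 348
17 = 16 + 1, so sig^17 ≡ 348·319 ≡ 261 (mod 551)
261 = H, so the signature checks out.

passes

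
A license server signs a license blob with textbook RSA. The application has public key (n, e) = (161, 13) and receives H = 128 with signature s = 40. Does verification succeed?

Squares mod 161: s^1≡40, s^2≡151, s^4≡100, s^8≡18
13 = 8 + 4 + 1, so s^13 ≡ 18·100·40 ≡ 33 (mod 161)
33 ≠ 128, so verification fails.

fails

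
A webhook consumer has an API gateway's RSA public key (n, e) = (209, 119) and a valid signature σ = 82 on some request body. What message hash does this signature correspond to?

207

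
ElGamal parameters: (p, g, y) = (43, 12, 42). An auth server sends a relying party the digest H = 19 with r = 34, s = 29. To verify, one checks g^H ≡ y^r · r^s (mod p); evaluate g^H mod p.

Squares mod 43: 12^1≡12, 12^2≡15, 12^4≡10, 12^8≡14, 12^16≡24
19 = 16 + 2 + 1, so 12^19 ≡ 24·15·12 ≡ 20 (mod 43)

20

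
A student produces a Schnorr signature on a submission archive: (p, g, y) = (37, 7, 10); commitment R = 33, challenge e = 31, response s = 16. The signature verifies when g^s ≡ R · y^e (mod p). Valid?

g^s mod p:
7^2 = 49 ≡ 12
7^4 ≡ 12^2 = 144 ≡ 33
7^8 ≡ 33^2 = 1089 ≡ 16
7^16 ≡ 16^2 = 256 ≡ 34
R · y^e mod p:
10^2 = 100 ≡ 26
10^4 ≡ 26^2 = 676 ≡ 10
10^8 ≡ 10^2 = 100 ≡ 26
10^16 ≡ 26^2 = 676 ≡ 10
31 = 16 + 8 + 4 + 2 + 1, so 10^31 ≡ 10·26·10·26·10 ≡ 10 (mod 37)
33·10 = 330 ≡ 34 (mod 37)
34 ≡ 34 (mod 37); signature holds.

yes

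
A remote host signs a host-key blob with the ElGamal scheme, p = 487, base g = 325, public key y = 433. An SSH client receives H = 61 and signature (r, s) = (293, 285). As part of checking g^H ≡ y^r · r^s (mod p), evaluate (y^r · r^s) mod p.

229

433^293 mod 487 = 65
293^285 mod 487 = 26
y^r · r^s ≡ 65·26 = 1690 ≡ 229 (mod 487)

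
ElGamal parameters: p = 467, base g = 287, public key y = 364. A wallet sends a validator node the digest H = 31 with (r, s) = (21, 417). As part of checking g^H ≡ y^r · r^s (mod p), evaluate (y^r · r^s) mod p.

Squares mod 467: 364^1≡364, 364^2≡335, 364^4≡145, 364^8≡10, 364^16≡100
21 = 16 + 4 + 1, so 364^21 ≡ 100·145·364 ≡ 433 (mod 467)
Squares mod 467: 21^1≡21, 21^2≡441, 21^4≡209, 21^8≡250, 21^16≡389, 21^32≡13, 21^64≡169, 21^128≡74, 21^256≡339
417 = 256 + 128 + 32 + 1, so 21^417 ≡ 339·74·13·21 ≡ 390 (mod 467)
y^r · r^s ≡ 433·390 = 168870 ≡ 283 (mod 467)

283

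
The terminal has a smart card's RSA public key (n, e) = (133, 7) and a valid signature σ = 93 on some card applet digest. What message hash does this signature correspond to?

100

σ^2 ≡ 93^2 = 8649 ≡ 4
σ^4 ≡ 4^2 = 16
7 = 4 + 2 + 1, so σ^7 ≡ 16·4·93 ≡ 100 (mod 133)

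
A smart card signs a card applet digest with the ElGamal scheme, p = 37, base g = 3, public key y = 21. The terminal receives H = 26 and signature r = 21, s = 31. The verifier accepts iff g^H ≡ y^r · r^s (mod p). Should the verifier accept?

Left side g^H mod p:
Squares mod 37: 3^1≡3, 3^2≡9, 3^4≡7, 3^8≡12, 3^16≡33
26 = 16 + 8 + 2, so 3^26 ≡ 33·12·9 ≡ 12 (mod 37)
Right side y^r · r^s mod p:
Squares mod 37: 21^1≡21, 21^2≡34, 21^4≡9, 21^8≡7, 21^16≡12
21 = 16 + 4 + 1, so 21^21 ≡ 12·9·21 ≡ 11 (mod 37)
Squares mod 37: 21^1≡21, 21^2≡34, 21^4≡9, 21^8≡7, 21^16≡12
31 = 16 + 8 + 4 + 2 + 1, so 21^31 ≡ 12·7·9·34·21 ≡ 28 (mod 37)
11·28 = 308 ≡ 12 (mod 37)
12 ≡ 12 (mod 37), so the signature is genuine.

accept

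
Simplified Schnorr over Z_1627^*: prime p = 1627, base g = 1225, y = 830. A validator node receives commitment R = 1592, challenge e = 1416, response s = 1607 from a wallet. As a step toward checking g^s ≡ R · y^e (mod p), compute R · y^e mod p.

1277

Squares mod 1627: 830^1≡830, 830^2≡679, 830^4≡600, 830^8≡433, 830^16≡384, 830^32≡1026, 830^64≡7, 830^128≡49, 830^256≡774, 830^512≡340, 830^1024≡83
1416 = 1024 + 256 + 128 + 8, so 830^1416 ≡ 83·774·49·433 ≡ 10 (mod 1627)
R · y^e ≡ 1592·10 = 15920 ≡ 1277 (mod 1627)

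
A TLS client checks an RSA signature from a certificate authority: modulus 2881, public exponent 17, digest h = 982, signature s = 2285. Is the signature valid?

valid

s^2 ≡ 2285^2 = 5221225 ≡ 853
s^4 ≡ 853^2 = 727609 ≡ 1597
s^8 ≡ 1597^2 = 2550409 ≡ 724
s^16 ≡ 724^2 = 524176 ≡ 2715
17 = 16 + 1, so s^17 ≡ 2715·2285 ≡ 982 (mod 2881)
Since 982 equals the digest 982, verification succeeds.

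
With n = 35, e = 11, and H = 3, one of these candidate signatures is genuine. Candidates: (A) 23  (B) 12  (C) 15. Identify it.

B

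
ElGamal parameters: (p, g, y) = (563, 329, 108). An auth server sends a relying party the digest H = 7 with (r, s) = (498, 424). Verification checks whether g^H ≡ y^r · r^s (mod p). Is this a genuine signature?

Left side g^H mod p:
Squares mod 563: 329^1≡329, 329^2≡145, 329^4≡194
7 = 4 + 2 + 1, so 329^7 ≡ 194·145·329 ≡ 176 (mod 563)
Right side y^r · r^s mod p:
Squares mod 563: 108^1≡108, 108^2≡404, 108^4≡509, 108^8≡101, 108^16≡67, 108^32≡548, 108^64≡225, 108^128≡518, 108^256≡336
498 = 256 + 128 + 64 + 32 + 16 + 2, so 108^498 ≡ 336·518·225·548·67·404 ≡ 558 (mod 563)
Squares mod 563: 498^1≡498, 498^2≡284, 498^4≡147, 498^8≡215, 498^16≡59, 498^32≡103, 498^64≡475, 498^128≡425, 498^256≡465
424 = 256 + 128 + 32 + 8, so 498^424 ≡ 465·425·103·215 ≡ 4 (mod 563)
558·4 = 2232 ≡ 543 (mod 563)
176 ≠ 543, so verification fails.

forged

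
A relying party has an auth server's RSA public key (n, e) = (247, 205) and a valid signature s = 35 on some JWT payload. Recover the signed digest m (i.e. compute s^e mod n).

74

s^2 ≡ 35^2 = 1225 ≡ 237
s^4 ≡ 237^2 = 56169 ≡ 100
s^8 ≡ 100^2 = 10000 ≡ 120
s^16 ≡ 120^2 = 14400 ≡ 74
s^32 ≡ 74^2 = 5476 ≡ 42
s^64 ≡ 42^2 = 1764 ≡ 35
s^128 ≡ 35^2 = 1225 ≡ 237
205 = 128 + 64 + 8 + 4 + 1, so s^205 ≡ 237·35·120·100·35 ≡ 74 (mod 247)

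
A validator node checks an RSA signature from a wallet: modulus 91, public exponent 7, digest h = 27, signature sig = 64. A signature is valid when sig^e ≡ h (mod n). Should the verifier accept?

sig^2 ≡ 64^2 = 4096 ≡ 1
sig^4 ≡ 1^2 = 1
7 = 4 + 2 + 1, so sig^7 ≡ 1·1·64 ≡ 64 (mod 91)
64 ≠ 27, so verification fails.

reject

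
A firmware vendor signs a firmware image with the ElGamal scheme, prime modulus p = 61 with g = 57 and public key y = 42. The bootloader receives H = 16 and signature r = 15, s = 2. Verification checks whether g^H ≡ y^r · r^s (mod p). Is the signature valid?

Left side g^H mod p:
57^16 mod 61 = 57
Right side y^r · r^s mod p:
42^15 mod 61 = 1
15^2 mod 61 = 42
1·42 = 42 ≡ 42 (mod 61)
57 ≠ 42, so verification fails.

invalid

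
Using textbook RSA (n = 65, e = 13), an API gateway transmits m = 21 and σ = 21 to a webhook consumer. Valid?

σ^2 ≡ 21^2 = 441 ≡ 51
σ^4 ≡ 51^2 = 2601 ≡ 1
σ^8 ≡ 1^2 = 1
13 = 8 + 4 + 1, so σ^13 ≡ 1·1·21 ≡ 21 (mod 65)
Since 21 equals the digest 21, verification succeeds.

yes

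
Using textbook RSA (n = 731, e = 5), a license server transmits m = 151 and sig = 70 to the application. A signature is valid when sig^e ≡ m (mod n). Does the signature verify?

sig^2 ≡ 70^2 = 4900 ≡ 514
sig^4 ≡ 514^2 = 264196 ≡ 305
5 = 4 + 1, so sig^5 ≡ 305·70 ≡ 151 (mod 731)
sig^5 mod 731 = 151 matches m.

verifies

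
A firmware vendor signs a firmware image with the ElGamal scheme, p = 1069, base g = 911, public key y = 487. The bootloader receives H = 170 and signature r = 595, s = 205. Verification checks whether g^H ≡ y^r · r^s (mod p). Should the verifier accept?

accept

Left side g^H mod p:
911^170 mod 1069 = 110
Right side y^r · r^s mod p:
487^595 mod 1069 = 951
595^205 mod 1069 = 905
951·905 = 860655 ≡ 110 (mod 1069)
110 ≡ 110 (mod 1069), so the signature is genuine.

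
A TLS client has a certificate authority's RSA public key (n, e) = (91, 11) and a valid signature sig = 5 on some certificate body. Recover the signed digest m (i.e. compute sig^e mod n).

73

sig^2 ≡ 5^2 = 25
sig^4 ≡ 25^2 = 625 ≡ 79
sig^8 ≡ 79^2 = 6241 ≡ 53
11 = 8 + 2 + 1, so sig^11 ≡ 53·25·5 ≡ 73 (mod 91)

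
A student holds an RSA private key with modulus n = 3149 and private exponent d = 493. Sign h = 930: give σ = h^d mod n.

491

h^2 ≡ 930^2 = 864900 ≡ 2074
h^4 ≡ 2074^2 = 4301476 ≡ 3091
h^8 ≡ 3091^2 = 9554281 ≡ 215
h^16 ≡ 215^2 = 46225 ≡ 2139
h^32 ≡ 2139^2 = 4575321 ≡ 2973
h^64 ≡ 2973^2 = 8838729 ≡ 2635
h^128 ≡ 2635^2 = 6943225 ≡ 2829
h^256 ≡ 2829^2 = 8003241 ≡ 1632
493 = 256 + 128 + 64 + 32 + 8 + 4 + 1, so h^493 ≡ 1632·2829·2635·2973·215·3091·930 ≡ 491 (mod 3149)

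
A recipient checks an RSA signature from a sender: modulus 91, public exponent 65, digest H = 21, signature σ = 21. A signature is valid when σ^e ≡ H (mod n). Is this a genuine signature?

σ^2 ≡ 21^2 = 441 ≡ 77
σ^4 ≡ 77^2 = 5929 ≡ 14
σ^8 ≡ 14^2 = 196 ≡ 14
σ^16 ≡ 14^2 = 196 ≡ 14
σ^32 ≡ 14^2 = 196 ≡ 14
σ^64 ≡ 14^2 = 196 ≡ 14
65 = 64 + 1, so σ^65 ≡ 14·21 ≡ 21 (mod 91)
σ^65 mod 91 = 21 matches H.

genuine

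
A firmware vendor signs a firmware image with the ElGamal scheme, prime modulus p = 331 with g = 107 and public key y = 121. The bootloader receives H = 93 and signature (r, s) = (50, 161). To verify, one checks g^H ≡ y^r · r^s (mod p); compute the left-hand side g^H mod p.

107^2 = 11449 ≡ 195
107^4 ≡ 195^2 = 38025 ≡ 291
107^8 ≡ 291^2 = 84681 ≡ 276
107^16 ≡ 276^2 = 76176 ≡ 46
107^32 ≡ 46^2 = 2116 ≡ 130
107^64 ≡ 130^2 = 16900 ≡ 19
93 = 64 + 16 + 8 + 4 + 1, so 107^93 ≡ 19·46·276·291·107 ≡ 261 (mod 331)

261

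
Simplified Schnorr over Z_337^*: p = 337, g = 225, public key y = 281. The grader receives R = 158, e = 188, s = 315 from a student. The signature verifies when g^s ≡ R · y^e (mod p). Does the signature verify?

does not verify

g^s mod p:
225^2 = 50625 ≡ 75
225^4 ≡ 75^2 = 5625 ≡ 233
225^8 ≡ 233^2 = 54289 ≡ 32
225^16 ≡ 32^2 = 1024 ≡ 13
225^32 ≡ 13^2 = 169
225^64 ≡ 169^2 = 28561 ≡ 253
225^128 ≡ 253^2 = 64009 ≡ 316
225^256 ≡ 316^2 = 99856 ≡ 104
315 = 256 + 32 + 16 + 8 + 2 + 1, so 225^315 ≡ 104·169·13·32·75·225 ≡ 252 (mod 337)
R · y^e mod p:
281^2 = 78961 ≡ 103
281^4 ≡ 103^2 = 10609 ≡ 162
281^8 ≡ 162^2 = 26244 ≡ 295
281^16 ≡ 295^2 = 87025 ≡ 79
281^32 ≡ 79^2 = 6241 ≡ 175
281^64 ≡ 175^2 = 30625 ≡ 295
281^128 ≡ 295^2 = 87025 ≡ 79
188 = 128 + 32 + 16 + 8 + 4, so 281^188 ≡ 79·175·79·295·162 ≡ 329 (mod 337)
158·329 = 51982 ≡ 84 (mod 337)
252 ≠ 84; the check fails.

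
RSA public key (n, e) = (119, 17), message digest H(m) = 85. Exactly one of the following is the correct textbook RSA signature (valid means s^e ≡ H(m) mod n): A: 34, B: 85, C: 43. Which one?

B

Candidate A: Squares mod 119: 34^1≡34, 34^2≡85, 34^4≡85, 34^8≡85, 34^16≡85; 17 = 16 + 1, so 34^17 ≡ 85·34 ≡ 34 (mod 119)
Candidate B: Squares mod 119: 85^1≡85, 85^2≡85, 85^4≡85, 85^8≡85, 85^16≡85; 17 = 16 + 1, so 85^17 ≡ 85·85 ≡ 85 (mod 119)
  → matches H(m) = 85
Candidate C: Squares mod 119: 43^1≡43, 43^2≡64, 43^4≡50, 43^8≡1, 43^16≡1; 17 = 16 + 1, so 43^17 ≡ 1·43 ≡ 43 (mod 119)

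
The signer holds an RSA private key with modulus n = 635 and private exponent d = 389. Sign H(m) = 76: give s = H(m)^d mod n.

341

(H(m))^2 ≡ 76^2 = 5776 ≡ 61
(H(m))^4 ≡ 61^2 = 3721 ≡ 546
(H(m))^8 ≡ 546^2 = 298116 ≡ 301
(H(m))^16 ≡ 301^2 = 90601 ≡ 431
(H(m))^32 ≡ 431^2 = 185761 ≡ 341
(H(m))^64 ≡ 341^2 = 116281 ≡ 76
(H(m))^128 ≡ 76^2 = 5776 ≡ 61
(H(m))^256 ≡ 61^2 = 3721 ≡ 546
389 = 256 + 128 + 4 + 1, so (H(m))^389 ≡ 546·61·546·76 ≡ 341 (mod 635)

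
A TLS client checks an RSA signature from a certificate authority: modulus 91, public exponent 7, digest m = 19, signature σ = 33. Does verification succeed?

passes

σ^7 mod 91 = 19
19 = m, so the signature checks out.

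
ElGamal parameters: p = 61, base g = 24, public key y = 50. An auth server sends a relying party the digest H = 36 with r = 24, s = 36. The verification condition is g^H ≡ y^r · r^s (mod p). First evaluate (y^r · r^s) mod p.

Squares mod 61: 50^1≡50, 50^2≡60, 50^4≡1, 50^8≡1, 50^16≡1
24 = 16 + 8, so 50^24 ≡ 1·1 ≡ 1 (mod 61)
Squares mod 61: 24^1≡24, 24^2≡27, 24^4≡58, 24^8≡9, 24^16≡20, 24^32≡34
36 = 32 + 4, so 24^36 ≡ 34·58 ≡ 20 (mod 61)
y^r · r^s ≡ 1·20 = 20 ≡ 20 (mod 61)

20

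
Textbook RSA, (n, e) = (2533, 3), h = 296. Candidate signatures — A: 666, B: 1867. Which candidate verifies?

Candidate A: 666^2 = 443556 ≡ 281; 3 = 2 + 1, so 666^3 ≡ 281·666 ≡ 2237 (mod 2533)
Candidate B: 1867^2 = 3485689 ≡ 281; 3 = 2 + 1, so 1867^3 ≡ 281·1867 ≡ 296 (mod 2533)
  → matches h = 296

B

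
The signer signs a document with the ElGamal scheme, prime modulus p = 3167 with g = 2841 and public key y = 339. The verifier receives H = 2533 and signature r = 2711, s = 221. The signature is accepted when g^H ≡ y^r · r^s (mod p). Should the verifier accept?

Left side g^H mod p:
2841^2 = 8071281 ≡ 1765
2841^4 ≡ 1765^2 = 3115225 ≡ 2064
2841^8 ≡ 2064^2 = 4260096 ≡ 481
2841^16 ≡ 481^2 = 231361 ≡ 170
2841^32 ≡ 170^2 = 28900 ≡ 397
2841^64 ≡ 397^2 = 157609 ≡ 2426
2841^128 ≡ 2426^2 = 5885476 ≡ 1190
2841^256 ≡ 1190^2 = 1416100 ≡ 451
2841^512 ≡ 451^2 = 203401 ≡ 713
2841^1024 ≡ 713^2 = 508369 ≡ 1649
2841^2048 ≡ 1649^2 = 2719201 ≡ 1915
2533 = 2048 + 256 + 128 + 64 + 32 + 4 + 1, so 2841^2533 ≡ 1915·451·1190·2426·397·2064·2841 ≡ 1901 (mod 3167)
Right side y^r · r^s mod p:
339^2 = 114921 ≡ 909
339^4 ≡ 909^2 = 826281 ≡ 2861
339^8 ≡ 2861^2 = 8185321 ≡ 1793
339^16 ≡ 1793^2 = 3214849 ≡ 344
339^32 ≡ 344^2 = 118336 ≡ 1157
339^64 ≡ 1157^2 = 1338649 ≡ 2175
339^128 ≡ 2175^2 = 4730625 ≡ 2294
339^256 ≡ 2294^2 = 5262436 ≡ 2049
339^512 ≡ 2049^2 = 4198401 ≡ 2126
339^1024 ≡ 2126^2 = 4519876 ≡ 567
339^2048 ≡ 567^2 = 321489 ≡ 1622
2711 = 2048 + 512 + 128 + 16 + 4 + 2 + 1, so 339^2711 ≡ 1622·2126·2294·344·2861·909·339 ≡ 2457 (mod 3167)
2711^2 = 7349521 ≡ 2081
2711^4 ≡ 2081^2 = 4330561 ≡ 1272
2711^8 ≡ 1272^2 = 1617984 ≡ 2814
2711^16 ≡ 2814^2 = 7918596 ≡ 1096
2711^32 ≡ 1096^2 = 1201216 ≡ 923
2711^64 ≡ 923^2 = 851929 ≡ 6
2711^128 ≡ 6^2 = 36
221 = 128 + 64 + 16 + 8 + 4 + 1, so 2711^221 ≡ 36·6·1096·2814·1272·2711 ≡ 1967 (mod 3167)
2457·1967 = 4832919 ≡ 77 (mod 3167)
1901 ≠ 77, so verification fails.

reject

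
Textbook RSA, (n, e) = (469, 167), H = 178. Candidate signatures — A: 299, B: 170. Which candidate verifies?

Candidate A: 299^2 = 89401 ≡ 291; 299^4 ≡ 291^2 = 84681 ≡ 261; 299^8 ≡ 261^2 = 68121 ≡ 116; 299^16 ≡ 116^2 = 13456 ≡ 324; 299^32 ≡ 324^2 = 104976 ≡ 389; 299^64 ≡ 389^2 = 151321 ≡ 303; 299^128 ≡ 303^2 = 91809 ≡ 354; 167 = 128 + 32 + 4 + 2 + 1, so 299^167 ≡ 354·389·261·291·299 ≡ 178 (mod 469)
  → matches H = 178
Candidate B: 170^2 = 28900 ≡ 291; 170^4 ≡ 291^2 = 84681 ≡ 261; 170^8 ≡ 261^2 = 68121 ≡ 116; 170^16 ≡ 116^2 = 13456 ≡ 324; 170^32 ≡ 324^2 = 104976 ≡ 389; 170^64 ≡ 389^2 = 151321 ≡ 303; 170^128 ≡ 303^2 = 91809 ≡ 354; 167 = 128 + 32 + 4 + 2 + 1, so 170^167 ≡ 354·389·261·291·170 ≡ 291 (mod 469)

A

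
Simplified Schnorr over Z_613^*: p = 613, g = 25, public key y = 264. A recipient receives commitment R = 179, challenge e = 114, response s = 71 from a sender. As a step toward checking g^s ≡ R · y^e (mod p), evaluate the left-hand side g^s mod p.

385

25^2 = 625 ≡ 12
25^4 ≡ 12^2 = 144
25^8 ≡ 144^2 = 20736 ≡ 507
25^16 ≡ 507^2 = 257049 ≡ 202
25^32 ≡ 202^2 = 40804 ≡ 346
25^64 ≡ 346^2 = 119716 ≡ 181
71 = 64 + 4 + 2 + 1, so 25^71 ≡ 181·144·12·25 ≡ 385 (mod 613)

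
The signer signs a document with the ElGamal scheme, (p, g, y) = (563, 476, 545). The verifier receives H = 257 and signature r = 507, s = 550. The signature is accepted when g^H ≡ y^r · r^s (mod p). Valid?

Left side g^H mod p:
Squares mod 563: 476^1≡476, 476^2≡250, 476^4≡7, 476^8≡49, 476^16≡149, 476^32≡244, 476^64≡421, 476^128≡459, 476^256≡119
257 = 256 + 1, so 476^257 ≡ 119·476 ≡ 344 (mod 563)
Right side y^r · r^s mod p:
Squares mod 563: 545^1≡545, 545^2≡324, 545^4≡258, 545^8≡130, 545^16≡10, 545^32≡100, 545^64≡429, 545^128≡503, 545^256≡222
507 = 256 + 128 + 64 + 32 + 16 + 8 + 2 + 1, so 545^507 ≡ 222·503·429·100·10·130·324·545 ≡ 404 (mod 563)
Squares mod 563: 507^1≡507, 507^2≡321, 507^4≡12, 507^8≡144, 507^16≡468, 507^32≡17, 507^64≡289, 507^128≡197, 507^256≡525, 507^512≡318
550 = 512 + 32 + 4 + 2, so 507^550 ≡ 318·17·12·321 ≡ 231 (mod 563)
404·231 = 93324 ≡ 429 (mod 563)
344 ≠ 429, so verification fails.

no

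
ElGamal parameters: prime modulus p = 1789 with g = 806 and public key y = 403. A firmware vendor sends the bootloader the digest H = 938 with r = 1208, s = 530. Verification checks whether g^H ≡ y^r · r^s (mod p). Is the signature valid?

valid

Left side g^H mod p:
806^2 = 649636 ≡ 229
806^4 ≡ 229^2 = 52441 ≡ 560
806^8 ≡ 560^2 = 313600 ≡ 525
806^16 ≡ 525^2 = 275625 ≡ 119
806^32 ≡ 119^2 = 14161 ≡ 1638
806^64 ≡ 1638^2 = 2683044 ≡ 1333
806^128 ≡ 1333^2 = 1776889 ≡ 412
806^256 ≡ 412^2 = 169744 ≡ 1578
806^512 ≡ 1578^2 = 2490084 ≡ 1585
938 = 512 + 256 + 128 + 32 + 8 + 2, so 806^938 ≡ 1585·1578·412·1638·525·229 ≡ 1754 (mod 1789)
Right side y^r · r^s mod p:
403^2 = 162409 ≡ 1399
403^4 ≡ 1399^2 = 1957201 ≡ 35
403^8 ≡ 35^2 = 1225
403^16 ≡ 1225^2 = 1500625 ≡ 1443
403^32 ≡ 1443^2 = 2082249 ≡ 1642
403^64 ≡ 1642^2 = 2696164 ≡ 141
403^128 ≡ 141^2 = 19881 ≡ 202
403^256 ≡ 202^2 = 40804 ≡ 1446
403^512 ≡ 1446^2 = 2090916 ≡ 1364
403^1024 ≡ 1364^2 = 1860496 ≡ 1725
1208 = 1024 + 128 + 32 + 16 + 8, so 403^1208 ≡ 1725·202·1642·1443·1225 ≡ 1443 (mod 1789)
1208^2 = 1459264 ≡ 1229
1208^4 ≡ 1229^2 = 1510441 ≡ 525
1208^8 ≡ 525^2 = 275625 ≡ 119
1208^16 ≡ 119^2 = 14161 ≡ 1638
1208^32 ≡ 1638^2 = 2683044 ≡ 1333
1208^64 ≡ 1333^2 = 1776889 ≡ 412
1208^128 ≡ 412^2 = 169744 ≡ 1578
1208^256 ≡ 1578^2 = 2490084 ≡ 1585
1208^512 ≡ 1585^2 = 2512225 ≡ 469
530 = 512 + 16 + 2, so 1208^530 ≡ 469·1638·1229 ≡ 88 (mod 1789)
1443·88 = 126984 ≡ 1754 (mod 1789)
1754 ≡ 1754 (mod 1789), so the signature is genuine.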